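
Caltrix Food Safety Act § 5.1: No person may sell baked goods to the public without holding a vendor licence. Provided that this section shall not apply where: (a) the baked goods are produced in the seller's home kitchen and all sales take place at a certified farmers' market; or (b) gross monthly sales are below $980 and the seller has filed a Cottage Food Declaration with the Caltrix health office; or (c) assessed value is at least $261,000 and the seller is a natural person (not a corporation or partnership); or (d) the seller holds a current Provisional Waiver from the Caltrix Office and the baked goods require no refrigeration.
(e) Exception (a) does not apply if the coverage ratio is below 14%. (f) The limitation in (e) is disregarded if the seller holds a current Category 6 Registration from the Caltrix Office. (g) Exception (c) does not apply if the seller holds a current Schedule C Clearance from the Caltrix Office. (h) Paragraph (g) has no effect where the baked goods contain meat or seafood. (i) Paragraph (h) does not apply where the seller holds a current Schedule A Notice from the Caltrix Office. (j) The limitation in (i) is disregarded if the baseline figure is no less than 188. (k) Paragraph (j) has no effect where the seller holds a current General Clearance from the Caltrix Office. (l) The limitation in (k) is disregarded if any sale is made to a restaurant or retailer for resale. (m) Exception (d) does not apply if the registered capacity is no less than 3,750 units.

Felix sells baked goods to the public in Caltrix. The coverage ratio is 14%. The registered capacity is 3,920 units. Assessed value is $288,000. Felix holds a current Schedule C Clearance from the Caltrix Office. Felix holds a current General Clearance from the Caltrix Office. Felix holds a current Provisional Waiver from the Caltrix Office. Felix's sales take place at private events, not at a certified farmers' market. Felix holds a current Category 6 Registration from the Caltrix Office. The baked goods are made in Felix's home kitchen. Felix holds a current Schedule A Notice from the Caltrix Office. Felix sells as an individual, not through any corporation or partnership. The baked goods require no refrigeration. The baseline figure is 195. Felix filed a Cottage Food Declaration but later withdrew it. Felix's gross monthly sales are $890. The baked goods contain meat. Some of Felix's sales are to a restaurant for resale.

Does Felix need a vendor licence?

Exception (a) fails — sales are at private events, not a certified farmers' market.
Exception (b) does not apply: the Cottage Food Declaration was withdrawn.
Exception (c) is satisfied on its face — assessed value is $288,000, meeting the $261,000 threshold; the seller is a natural person. Under paragraphs (g)–(l): (g) is engaged (a current Schedule C Clearance is held), but is itself disapplied by (h): (h) operates against (g): the baked goods contain meat. (i) would limit (h) — a current Schedule A Notice is held — but (j) sets (i) aside: (j) operates against (i): the baseline figure is 195, meeting the 188 threshold. (k) would limit (j) — a current General Clearance is held — but (l) sets (k) aside: (l) is engaged — some sales are to a restaurant for resale. Exception (c) stands.
Exception (d) is satisfied on its face — a current Provisional Waiver is held; the baked goods are shelf-stable. But: (m) operates against (d): the registered capacity is 3,920 units, meeting the 3,750 units threshold. Exception (d) does not apply.

No — exception (c) applies; Felix is not required to hold a vendor licence.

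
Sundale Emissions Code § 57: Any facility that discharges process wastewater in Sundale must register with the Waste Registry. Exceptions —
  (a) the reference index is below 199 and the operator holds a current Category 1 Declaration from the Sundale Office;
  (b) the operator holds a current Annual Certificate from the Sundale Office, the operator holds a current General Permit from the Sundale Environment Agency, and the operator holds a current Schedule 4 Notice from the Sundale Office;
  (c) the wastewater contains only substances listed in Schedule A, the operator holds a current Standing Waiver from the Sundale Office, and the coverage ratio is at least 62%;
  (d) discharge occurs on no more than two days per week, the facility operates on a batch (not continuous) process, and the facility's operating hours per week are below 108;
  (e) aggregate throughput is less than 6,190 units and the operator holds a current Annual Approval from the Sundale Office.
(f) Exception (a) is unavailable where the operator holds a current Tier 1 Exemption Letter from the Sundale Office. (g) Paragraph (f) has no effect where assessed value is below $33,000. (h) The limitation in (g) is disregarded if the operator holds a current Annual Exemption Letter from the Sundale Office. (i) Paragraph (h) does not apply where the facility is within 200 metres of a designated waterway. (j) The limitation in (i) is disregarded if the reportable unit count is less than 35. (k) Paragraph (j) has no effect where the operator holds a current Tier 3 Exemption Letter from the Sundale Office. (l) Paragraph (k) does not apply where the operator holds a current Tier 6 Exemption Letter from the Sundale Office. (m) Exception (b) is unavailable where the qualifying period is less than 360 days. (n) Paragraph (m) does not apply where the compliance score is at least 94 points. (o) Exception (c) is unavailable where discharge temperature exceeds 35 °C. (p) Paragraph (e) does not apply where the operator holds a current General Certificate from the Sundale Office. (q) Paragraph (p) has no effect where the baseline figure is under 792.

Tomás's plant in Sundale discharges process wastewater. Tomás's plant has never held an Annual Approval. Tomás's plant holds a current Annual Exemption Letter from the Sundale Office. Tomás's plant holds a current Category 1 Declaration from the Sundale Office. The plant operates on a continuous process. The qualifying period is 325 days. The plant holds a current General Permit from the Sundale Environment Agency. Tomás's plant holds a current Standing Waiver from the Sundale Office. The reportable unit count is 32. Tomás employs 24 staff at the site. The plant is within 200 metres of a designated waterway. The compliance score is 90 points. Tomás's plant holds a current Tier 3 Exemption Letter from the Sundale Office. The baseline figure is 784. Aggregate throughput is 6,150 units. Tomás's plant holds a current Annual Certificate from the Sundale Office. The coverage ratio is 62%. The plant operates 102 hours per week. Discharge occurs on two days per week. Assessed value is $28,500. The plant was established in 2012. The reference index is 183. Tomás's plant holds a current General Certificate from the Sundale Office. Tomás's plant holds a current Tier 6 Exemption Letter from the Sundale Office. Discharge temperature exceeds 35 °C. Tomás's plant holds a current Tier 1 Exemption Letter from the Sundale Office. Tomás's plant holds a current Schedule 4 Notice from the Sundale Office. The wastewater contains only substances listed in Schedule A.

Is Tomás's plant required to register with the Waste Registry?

All of (a)'s requirements are met (the reference index is 183, below the 199 limit; a current Category 1 Declaration is held). However, paragraphs (f)–(l) must be considered: (f) operates against (a): a current Tier 1 Exemption Letter is held. (g) applies (assessed value is $28,500, below the $33,000 limit), but is set aside by (h): (h) operates — a current Annual Exemption Letter is held. (i) would limit (h) — the plant is within 200 m of a designated waterway — but (j) sets (i) aside: (j) operates against (i): the reportable unit count is 32, less than the 35 limit. (k) would limit (j) — a current Tier 3 Exemption Letter is held — but (l) sets (k) aside: (l) operates — a current Tier 6 Exemption Letter is held. (a) is therefore removed.
Exception (b)'s conditions are all satisfied: a current Annual Certificate is held; a current General Permit is held; a current Schedule 4 Notice is held. But: (m) is engaged — the qualifying period is 325 days, less than the 360 days limit. (n) does not operate here (the compliance score is 90 points, short of 94 points), so (m) stands. Exception (b) does not apply.
Exception (c) is satisfied on its face — the wastewater is Schedule-A-only; a current Standing Waiver is held; the coverage ratio is 62%, meeting the 62% threshold. Turning to paragraph (o): (o) is triggered — discharge temperature exceeds 35 °C. (c) is therefore removed.
Exception (d) requires that the facility operates on a batch (not continuous) process; but the facility operates on a continuous process, so (d) is unavailable.
Exception (e) fails — there is no Annual Approval in force.
No exception displaces § 57.

Yes — Tomás's plant must register with the Waste Registry.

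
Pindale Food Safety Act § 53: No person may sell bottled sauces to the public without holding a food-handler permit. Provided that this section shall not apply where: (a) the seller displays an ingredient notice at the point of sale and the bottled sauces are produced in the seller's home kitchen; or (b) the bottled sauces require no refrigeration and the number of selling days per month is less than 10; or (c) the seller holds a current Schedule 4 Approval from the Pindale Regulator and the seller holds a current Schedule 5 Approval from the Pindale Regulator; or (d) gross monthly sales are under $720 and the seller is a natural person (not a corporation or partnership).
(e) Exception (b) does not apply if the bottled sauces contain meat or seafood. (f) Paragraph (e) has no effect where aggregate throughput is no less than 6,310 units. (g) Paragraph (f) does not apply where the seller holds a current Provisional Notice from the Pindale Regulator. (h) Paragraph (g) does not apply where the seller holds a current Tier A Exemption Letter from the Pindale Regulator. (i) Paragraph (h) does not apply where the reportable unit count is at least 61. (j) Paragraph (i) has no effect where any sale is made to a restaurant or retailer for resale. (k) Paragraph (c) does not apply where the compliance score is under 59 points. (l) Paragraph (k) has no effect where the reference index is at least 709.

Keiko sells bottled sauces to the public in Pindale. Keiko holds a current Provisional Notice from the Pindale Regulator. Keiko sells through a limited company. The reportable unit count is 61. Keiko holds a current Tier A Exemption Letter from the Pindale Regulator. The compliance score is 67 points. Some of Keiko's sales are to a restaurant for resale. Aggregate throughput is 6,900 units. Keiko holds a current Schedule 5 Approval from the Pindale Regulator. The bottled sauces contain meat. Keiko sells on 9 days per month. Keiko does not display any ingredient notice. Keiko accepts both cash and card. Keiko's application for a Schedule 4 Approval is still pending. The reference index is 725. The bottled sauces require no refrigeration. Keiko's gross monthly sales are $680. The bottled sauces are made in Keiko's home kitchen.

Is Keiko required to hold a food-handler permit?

No — exception (b) applies; Keiko is not required to hold a food-handler permit.

Exception (a) requires that the seller displays an ingredient notice at the point of sale; but no ingredient notice is displayed, so (a) is unavailable.
All of (b)'s requirements are met (the bottled sauces are shelf-stable; the number of selling days per month is 9, less than the 10 limit). As to paragraphs (e)–(j): (e) would limit (b) — the bottled sauces contain meat — but (f) sets (e) aside: (f) is triggered — aggregate throughput is 6,900 units, meeting the 6,310 units threshold. (g) is engaged (a current Provisional Notice is held), but is overridden by (h): (h) operates against (g): a current Tier A Exemption Letter is held. (i) would limit (h) — the reportable unit count is 61, meeting the 61 threshold — but (j) sets (i) aside: (j) operates against (i): some sales are to a restaurant for resale. (b) remains available.
Exception (c) requires that the seller holds a current Schedule 4 Approval from the Pindale Regulator; but the Schedule 4 Approval is not current, so (c) is unavailable.
Exception (d) requires that the seller is a natural person (not a corporation or partnership); but the seller operates through a limited company, so (d) is unavailable.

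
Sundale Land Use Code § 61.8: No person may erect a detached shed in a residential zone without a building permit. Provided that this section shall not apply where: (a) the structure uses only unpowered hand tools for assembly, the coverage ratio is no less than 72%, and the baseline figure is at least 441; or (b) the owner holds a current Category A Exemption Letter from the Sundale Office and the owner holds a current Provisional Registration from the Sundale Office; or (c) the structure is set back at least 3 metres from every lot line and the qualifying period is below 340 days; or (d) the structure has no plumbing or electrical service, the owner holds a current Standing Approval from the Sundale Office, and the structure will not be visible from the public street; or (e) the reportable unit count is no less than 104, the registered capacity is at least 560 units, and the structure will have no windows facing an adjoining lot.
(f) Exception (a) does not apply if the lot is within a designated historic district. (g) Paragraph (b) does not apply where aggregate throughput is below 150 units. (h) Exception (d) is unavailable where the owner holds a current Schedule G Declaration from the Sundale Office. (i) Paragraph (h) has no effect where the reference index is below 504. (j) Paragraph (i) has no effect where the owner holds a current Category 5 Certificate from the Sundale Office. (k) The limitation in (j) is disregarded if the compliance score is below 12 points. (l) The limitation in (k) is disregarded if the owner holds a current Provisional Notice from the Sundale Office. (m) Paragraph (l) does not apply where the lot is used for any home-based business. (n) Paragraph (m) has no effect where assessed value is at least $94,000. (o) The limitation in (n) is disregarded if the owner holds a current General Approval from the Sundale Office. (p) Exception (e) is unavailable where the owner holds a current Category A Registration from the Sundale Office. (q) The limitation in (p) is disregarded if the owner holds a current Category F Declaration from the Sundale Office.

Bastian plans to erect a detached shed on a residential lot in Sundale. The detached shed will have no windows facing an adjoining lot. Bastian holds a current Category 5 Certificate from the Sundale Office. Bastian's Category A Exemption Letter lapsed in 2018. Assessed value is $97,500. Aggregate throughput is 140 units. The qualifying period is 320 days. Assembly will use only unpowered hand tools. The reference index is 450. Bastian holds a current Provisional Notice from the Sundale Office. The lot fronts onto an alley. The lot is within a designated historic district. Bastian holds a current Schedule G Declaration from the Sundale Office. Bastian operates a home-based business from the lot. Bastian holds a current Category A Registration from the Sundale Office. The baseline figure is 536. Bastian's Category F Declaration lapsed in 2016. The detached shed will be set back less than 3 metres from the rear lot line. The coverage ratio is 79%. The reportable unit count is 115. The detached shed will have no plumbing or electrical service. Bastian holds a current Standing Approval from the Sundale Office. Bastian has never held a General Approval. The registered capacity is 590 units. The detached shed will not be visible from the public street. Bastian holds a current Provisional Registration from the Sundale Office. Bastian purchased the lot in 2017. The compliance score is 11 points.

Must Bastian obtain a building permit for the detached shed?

Exception (a)'s conditions are all satisfied: assembly uses only hand tools; the coverage ratio is 79%, meeting the 72% threshold; the baseline figure is 536, meeting the 441 threshold. But applying paragraph (f): (f) operates against (a): the lot is in a historic district. (a) is therefore removed.
Exception (b) does not apply: no current Category A Exemption Letter is held.
Exception (c) fails — the rear setback is under 3 m.
Exception (d): there is no plumbing or electrical service; a current Standing Approval is held; the structure will not be visible from the street — every condition holds. But applying paragraphs (h)–(o): (h) operates against (d): a current Schedule G Declaration is held. (i) is engaged (the reference index is 450, below the 504 limit), but yields to (j): (j) operates against (i): a current Category 5 Certificate is held. (k) operates (the compliance score is 11 points, below the 12 points limit), but is overridden by (l): (l) operates — a current Provisional Notice is held. (m) applies (a home-based business operates on the lot), but is itself disapplied by (n): (n) is engaged — assessed value is $97,500, meeting the $94,000 threshold. (o), which would lift (n), is not triggered — no current General Approval is held. Exception (d) does not apply.
Exception (e)'s conditions are all satisfied: the reportable unit count is 115, meeting the 104 threshold; the registered capacity is 590 units, meeting the 560 units threshold; no windows face an adjoining lot. However, paragraphs (p)–(q) must be considered: (p) operates against (e): a current Category A Registration is held. (q), which would lift (p), is not triggered — there is no Category F Declaration in force. So (e) is unavailable.
No exception is made out. Bastian falls within the general rule.

Yes — Bastian must obtain a building permit.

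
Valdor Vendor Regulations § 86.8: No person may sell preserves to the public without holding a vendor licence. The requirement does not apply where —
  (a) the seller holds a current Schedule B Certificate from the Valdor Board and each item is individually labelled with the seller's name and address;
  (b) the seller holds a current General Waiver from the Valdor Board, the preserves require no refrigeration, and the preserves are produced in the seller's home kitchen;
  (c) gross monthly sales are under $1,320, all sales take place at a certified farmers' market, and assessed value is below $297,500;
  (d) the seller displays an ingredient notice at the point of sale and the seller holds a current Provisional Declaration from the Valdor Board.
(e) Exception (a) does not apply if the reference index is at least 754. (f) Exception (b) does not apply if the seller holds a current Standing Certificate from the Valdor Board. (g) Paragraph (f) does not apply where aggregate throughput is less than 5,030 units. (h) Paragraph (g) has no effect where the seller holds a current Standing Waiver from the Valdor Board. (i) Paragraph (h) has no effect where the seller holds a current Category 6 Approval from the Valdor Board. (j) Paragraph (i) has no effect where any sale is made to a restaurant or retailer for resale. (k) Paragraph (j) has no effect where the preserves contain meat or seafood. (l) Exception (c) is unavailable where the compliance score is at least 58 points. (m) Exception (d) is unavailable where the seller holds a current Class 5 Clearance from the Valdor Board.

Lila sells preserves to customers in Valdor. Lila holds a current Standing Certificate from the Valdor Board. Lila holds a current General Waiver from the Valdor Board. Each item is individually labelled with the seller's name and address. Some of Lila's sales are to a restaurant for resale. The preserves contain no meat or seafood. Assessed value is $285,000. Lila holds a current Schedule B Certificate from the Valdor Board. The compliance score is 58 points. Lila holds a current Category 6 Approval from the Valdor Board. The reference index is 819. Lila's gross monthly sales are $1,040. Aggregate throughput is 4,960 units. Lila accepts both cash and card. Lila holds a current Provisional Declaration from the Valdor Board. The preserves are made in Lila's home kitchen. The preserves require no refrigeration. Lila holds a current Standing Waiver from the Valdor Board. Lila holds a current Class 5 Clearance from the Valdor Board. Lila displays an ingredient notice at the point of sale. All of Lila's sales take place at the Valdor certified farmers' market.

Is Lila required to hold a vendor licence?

Exception (a)'s conditions are all satisfied: a current Schedule B Certificate is held; items are individually labelled. But: (e) is engaged — the reference index is 819, meeting the 754 threshold. Exception (a) does not apply.
Exception (b) is satisfied on its face — a current General Waiver is held; the preserves are shelf-stable; the preserves are home-kitchen produced. However, paragraphs (f)–(k) must be considered: (f) operates — a current Standing Certificate is held. (g) operates (aggregate throughput is 4,960 units, less than the 5,030 units limit), but is set aside by (h): (h) operates against (g): a current Standing Waiver is held. (i) would limit (h) — a current Category 6 Approval is held — but (j) sets (i) aside: (j) is engaged — some sales are to a restaurant for resale. (k) is inapplicable (the preserves contain no meat or seafood), so (j) stands. (b) is therefore removed.
Exception (c): gross monthly sales are $1,040, under the $1,320 limit; all sales are at a certified farmers' market; assessed value is $285,000, below the $297,500 limit — every condition holds. However, paragraph (l) must be considered: (l) operates against (c): the compliance score is 58 points, meeting the 58 points threshold. So (c) is unavailable.
Exception (d)'s conditions are all satisfied: an ingredient notice is displayed; a current Provisional Declaration is held. However, paragraph (m) must be considered: (m) is engaged — a current Class 5 Clearance is held. (d) is therefore removed.
No exception is made out. Lila falls within the general rule.

Yes — Lila must hold a vendor licence.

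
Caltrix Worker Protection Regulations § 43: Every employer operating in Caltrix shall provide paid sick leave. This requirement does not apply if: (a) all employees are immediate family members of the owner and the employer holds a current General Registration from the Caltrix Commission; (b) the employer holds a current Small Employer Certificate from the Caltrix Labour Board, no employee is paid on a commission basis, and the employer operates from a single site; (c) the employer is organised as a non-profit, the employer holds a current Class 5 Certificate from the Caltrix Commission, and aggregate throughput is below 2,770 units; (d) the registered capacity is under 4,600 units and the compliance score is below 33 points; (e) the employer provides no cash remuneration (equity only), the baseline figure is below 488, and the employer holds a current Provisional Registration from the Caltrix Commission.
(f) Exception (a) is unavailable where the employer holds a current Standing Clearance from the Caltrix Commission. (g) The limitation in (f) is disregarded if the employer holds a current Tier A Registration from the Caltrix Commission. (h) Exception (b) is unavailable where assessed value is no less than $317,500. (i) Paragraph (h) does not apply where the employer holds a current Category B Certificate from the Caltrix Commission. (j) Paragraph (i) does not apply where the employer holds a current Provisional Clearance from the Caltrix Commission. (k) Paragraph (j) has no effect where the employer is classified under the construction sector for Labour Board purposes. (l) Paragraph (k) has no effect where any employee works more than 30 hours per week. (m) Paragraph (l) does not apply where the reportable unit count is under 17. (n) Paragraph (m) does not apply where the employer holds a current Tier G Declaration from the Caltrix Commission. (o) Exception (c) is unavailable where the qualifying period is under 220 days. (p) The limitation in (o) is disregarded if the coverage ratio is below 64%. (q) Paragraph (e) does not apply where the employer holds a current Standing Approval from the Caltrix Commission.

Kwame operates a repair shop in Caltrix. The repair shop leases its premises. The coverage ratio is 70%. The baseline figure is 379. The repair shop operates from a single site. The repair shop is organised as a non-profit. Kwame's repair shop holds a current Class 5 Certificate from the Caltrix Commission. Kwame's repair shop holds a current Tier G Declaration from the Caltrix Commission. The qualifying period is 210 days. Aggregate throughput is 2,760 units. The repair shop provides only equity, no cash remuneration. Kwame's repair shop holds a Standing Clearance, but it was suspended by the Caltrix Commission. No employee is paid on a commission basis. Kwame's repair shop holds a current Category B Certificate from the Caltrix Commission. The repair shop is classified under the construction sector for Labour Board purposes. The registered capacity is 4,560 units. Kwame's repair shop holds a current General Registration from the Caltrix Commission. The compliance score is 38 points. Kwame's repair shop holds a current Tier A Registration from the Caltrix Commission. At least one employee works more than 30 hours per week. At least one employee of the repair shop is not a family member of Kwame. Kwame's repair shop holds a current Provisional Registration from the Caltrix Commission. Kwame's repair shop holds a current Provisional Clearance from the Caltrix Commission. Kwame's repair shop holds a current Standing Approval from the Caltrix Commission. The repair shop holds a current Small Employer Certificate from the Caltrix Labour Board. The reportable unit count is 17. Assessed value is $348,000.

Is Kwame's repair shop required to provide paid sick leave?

Exception (a) does not apply: at least one employee is not a family member.
Exception (b): a current Small Employer Certificate is held; no employee is paid on commission; the employer operates from a single site — every condition holds. However, paragraphs (h)–(n) must be considered: (h) operates against (b): assessed value is $348,000, meeting the $317,500 threshold. (i) applies (a current Category B Certificate is held), but is set aside by (j): (j) operates — a current Provisional Clearance is held. (k) would limit (j) — the repair shop is classified under the construction sector — but (l) sets (k) aside: (l) applies — at least one employee exceeds 30 hours/week. (m) is inapplicable (the reportable unit count is 17, not under 17), so (l) stands. So (b) is unavailable.
Exception (c)'s conditions are all satisfied: the employer is a non-profit; a current Class 5 Certificate is held; aggregate throughput is 2,760 units, below the 2,770 units limit. Turning to paragraphs (o)–(p): (o) operates against (c): the qualifying period is 210 days, under the 220 days limit. (p), which would lift (o), is inapplicable — the coverage ratio is 70%, not below 64%. So (c) is unavailable.
Exception (d) does not apply: the compliance score is 38 points, not below 33 points.
Exception (e)'s conditions are all satisfied: remuneration is equity-only; the baseline figure is 379, below the 488 limit; a current Provisional Registration is held. Turning to paragraph (q): (q) operates against (e): a current Standing Approval is held. So (e) is unavailable.
Every exception is unavailable, so the rule governs.

Yes — Kwame's repair shop must provide paid sick leave.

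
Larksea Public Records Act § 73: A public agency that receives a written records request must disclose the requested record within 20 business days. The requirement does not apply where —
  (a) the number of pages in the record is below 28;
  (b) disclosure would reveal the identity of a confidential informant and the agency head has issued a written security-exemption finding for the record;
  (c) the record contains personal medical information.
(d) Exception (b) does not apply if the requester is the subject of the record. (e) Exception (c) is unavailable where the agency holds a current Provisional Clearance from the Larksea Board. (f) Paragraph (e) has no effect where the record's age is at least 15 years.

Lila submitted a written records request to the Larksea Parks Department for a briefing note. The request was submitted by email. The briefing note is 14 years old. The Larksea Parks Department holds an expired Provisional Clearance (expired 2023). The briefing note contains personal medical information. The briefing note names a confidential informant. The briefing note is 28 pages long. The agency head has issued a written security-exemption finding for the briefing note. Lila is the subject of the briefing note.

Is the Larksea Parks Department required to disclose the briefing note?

No — exception (c) applies; the Larksea Parks Department is not required to disclose the briefing note.

Exception (a) does not apply: the number of pages in the record is 28, not below 28.
All of (b)'s requirements are met (the briefing note names a confidential informant; a written security-exemption finding has been issued). But: (d) operates against (b): Lila is the subject of the briefing note. (b) is therefore removed.
Exception (c) is satisfied on its face — the briefing note contains personal medical information. Considering the limiting provisions: (e) is not triggered — no current Provisional Clearance is held. So (c) applies.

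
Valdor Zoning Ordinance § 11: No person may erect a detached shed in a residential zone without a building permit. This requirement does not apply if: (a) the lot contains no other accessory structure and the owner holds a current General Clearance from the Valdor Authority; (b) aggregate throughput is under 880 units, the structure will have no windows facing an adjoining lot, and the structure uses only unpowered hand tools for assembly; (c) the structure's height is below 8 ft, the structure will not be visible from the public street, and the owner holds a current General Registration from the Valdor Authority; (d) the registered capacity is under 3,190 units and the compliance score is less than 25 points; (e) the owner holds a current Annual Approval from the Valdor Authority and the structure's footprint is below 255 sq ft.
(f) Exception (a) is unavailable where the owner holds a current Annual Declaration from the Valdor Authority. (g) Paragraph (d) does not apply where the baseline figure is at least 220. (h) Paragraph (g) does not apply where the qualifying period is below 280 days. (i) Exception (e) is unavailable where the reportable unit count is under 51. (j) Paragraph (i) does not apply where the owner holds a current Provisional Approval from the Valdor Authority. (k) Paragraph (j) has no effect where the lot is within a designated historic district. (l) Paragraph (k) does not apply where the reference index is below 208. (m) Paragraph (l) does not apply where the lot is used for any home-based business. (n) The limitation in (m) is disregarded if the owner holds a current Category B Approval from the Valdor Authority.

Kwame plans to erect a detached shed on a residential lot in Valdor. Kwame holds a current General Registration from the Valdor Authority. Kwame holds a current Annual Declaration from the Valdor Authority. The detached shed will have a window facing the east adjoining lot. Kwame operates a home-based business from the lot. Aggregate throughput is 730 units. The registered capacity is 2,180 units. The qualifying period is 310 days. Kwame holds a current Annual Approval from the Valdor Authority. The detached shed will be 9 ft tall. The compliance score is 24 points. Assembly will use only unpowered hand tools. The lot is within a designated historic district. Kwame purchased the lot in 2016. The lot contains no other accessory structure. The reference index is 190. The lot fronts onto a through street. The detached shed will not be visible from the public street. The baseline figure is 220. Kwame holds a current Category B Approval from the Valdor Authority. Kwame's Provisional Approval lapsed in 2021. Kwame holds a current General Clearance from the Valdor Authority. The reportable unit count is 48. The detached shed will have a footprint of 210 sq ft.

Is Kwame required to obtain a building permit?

Exception (a) is satisfied on its face — the lot has no other accessory structure; a current General Clearance is held. But: (f) operates against (a): a current Annual Declaration is held. Exception (a) does not apply.
Exception (b) fails — a window faces an adjoining lot.
Exception (c) fails — the structure's height is 9 ft, not below 8 ft.
Exception (d)'s conditions are all satisfied: the registered capacity is 2,180 units, under the 3,190 units limit; the compliance score is 24 points, less than the 25 points limit. However, paragraphs (g)–(h) must be considered: (g) operates against (d): the baseline figure is 220, meeting the 220 threshold. (h) is not engaged (the qualifying period is 310 days, not below 280 days), so (g) stands. Exception (d) does not apply.
Exception (e): a current Annual Approval is held; the structure's footprint is 210 sq ft, below the 255 sq ft limit — every condition holds. But applying paragraphs (i)–(n): (i) is triggered — the reportable unit count is 48, under the 51 limit. (j), which would lift (i), is not engaged — no current Provisional Approval is held. Exception (e) does not apply.
No exception applies. The general rule governs.

Yes — Kwame must obtain a building permit.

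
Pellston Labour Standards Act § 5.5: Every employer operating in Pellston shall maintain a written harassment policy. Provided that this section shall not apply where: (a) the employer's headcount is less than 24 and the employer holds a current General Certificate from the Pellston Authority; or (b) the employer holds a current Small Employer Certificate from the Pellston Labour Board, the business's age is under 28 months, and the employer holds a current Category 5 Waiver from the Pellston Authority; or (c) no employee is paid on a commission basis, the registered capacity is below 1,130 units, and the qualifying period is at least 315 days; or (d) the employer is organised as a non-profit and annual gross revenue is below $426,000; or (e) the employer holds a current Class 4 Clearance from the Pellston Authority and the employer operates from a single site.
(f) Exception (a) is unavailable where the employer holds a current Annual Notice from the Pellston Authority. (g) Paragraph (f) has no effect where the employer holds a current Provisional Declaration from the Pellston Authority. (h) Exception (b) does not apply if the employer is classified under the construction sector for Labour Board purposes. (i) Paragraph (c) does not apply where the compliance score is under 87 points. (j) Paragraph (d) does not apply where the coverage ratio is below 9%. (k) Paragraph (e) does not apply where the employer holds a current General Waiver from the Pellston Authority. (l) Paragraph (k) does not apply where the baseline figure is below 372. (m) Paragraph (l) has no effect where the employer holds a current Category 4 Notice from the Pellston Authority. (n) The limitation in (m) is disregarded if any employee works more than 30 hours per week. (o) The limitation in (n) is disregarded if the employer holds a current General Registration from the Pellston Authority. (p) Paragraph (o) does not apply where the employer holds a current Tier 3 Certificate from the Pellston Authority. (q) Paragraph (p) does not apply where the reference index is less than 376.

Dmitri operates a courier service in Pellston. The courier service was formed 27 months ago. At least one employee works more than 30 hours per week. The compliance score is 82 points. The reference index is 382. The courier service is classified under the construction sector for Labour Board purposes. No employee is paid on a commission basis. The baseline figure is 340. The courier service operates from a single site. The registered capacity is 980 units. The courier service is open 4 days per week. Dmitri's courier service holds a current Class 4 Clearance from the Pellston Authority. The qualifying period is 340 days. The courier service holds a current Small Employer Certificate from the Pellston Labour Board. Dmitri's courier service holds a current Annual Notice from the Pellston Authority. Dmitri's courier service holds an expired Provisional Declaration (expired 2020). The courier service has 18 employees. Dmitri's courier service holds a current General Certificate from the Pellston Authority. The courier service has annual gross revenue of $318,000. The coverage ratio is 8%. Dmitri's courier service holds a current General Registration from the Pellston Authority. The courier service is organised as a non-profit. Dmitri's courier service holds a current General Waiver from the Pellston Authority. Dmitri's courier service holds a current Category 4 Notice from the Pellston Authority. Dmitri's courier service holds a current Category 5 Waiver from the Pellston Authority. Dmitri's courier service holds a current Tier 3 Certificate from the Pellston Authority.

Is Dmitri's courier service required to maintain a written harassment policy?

No — exception (e) applies; Dmitri's courier service is not required to maintain a written harassment policy.

All of (a)'s requirements are met (the employer's headcount is 18, less than the 24 limit; a current General Certificate is held). But: (f) applies — a current Annual Notice is held. (g) does not operate here (no current Provisional Declaration is held), so (f) stands. So (a) is unavailable.
Exception (b)'s conditions are all satisfied: a current Small Employer Certificate is held; the business's age is 27 months, under the 28 months limit; a current Category 5 Waiver is held. But: (h) is triggered — the courier service is classified under the construction sector. Exception (b) does not apply.
All of (c)'s requirements are met (no employee is paid on commission; the registered capacity is 980 units, below the 1,130 units limit; the qualifying period is 340 days, meeting the 315 days threshold). However, paragraph (i) must be considered: (i) operates against (c): the compliance score is 82 points, under the 87 points limit. Exception (c) does not apply.
Exception (d)'s conditions are all satisfied: the employer is a non-profit; annual gross revenue is $318,000, below the $426,000 limit. Turning to paragraph (j): (j) applies — the coverage ratio is 8%, below the 9% limit. Exception (d) does not apply.
All of (e)'s requirements are met (a current Class 4 Clearance is held; the employer operates from a single site). As to paragraphs (k)–(q): (k) applies (a current General Waiver is held), but yields to (l): (l) operates — the baseline figure is 340, below the 372 limit. (m) would limit (l) — a current Category 4 Notice is held — but (n) sets (m) aside: (n) applies — at least one employee exceeds 30 hours/week. (o) would limit (n) — a current General Registration is held — but (p) sets (o) aside: (p) applies — a current Tier 3 Certificate is held. (q), which would lift (p), is inapplicable — the reference index is 382, not less than 376. So (e) applies.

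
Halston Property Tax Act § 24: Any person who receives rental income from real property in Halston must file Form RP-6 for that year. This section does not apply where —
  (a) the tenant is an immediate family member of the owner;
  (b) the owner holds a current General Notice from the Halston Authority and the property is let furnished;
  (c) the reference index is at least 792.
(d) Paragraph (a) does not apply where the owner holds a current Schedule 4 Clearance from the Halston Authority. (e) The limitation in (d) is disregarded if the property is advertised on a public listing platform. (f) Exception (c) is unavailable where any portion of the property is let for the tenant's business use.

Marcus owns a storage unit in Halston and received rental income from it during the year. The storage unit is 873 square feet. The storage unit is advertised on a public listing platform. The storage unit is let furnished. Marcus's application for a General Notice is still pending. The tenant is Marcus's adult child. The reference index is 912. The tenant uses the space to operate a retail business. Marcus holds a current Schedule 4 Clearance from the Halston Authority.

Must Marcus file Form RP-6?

No — exception (a) applies; Marcus is not required to file Form RP-6.

Exception (a) is satisfied on its face — the tenant is an immediate family member. Considering the limiting provisions: (d) would limit (a) — a current Schedule 4 Clearance is held — but (e) sets (d) aside: (e) is triggered — the property is publicly advertised. (a) remains available.
Exception (b) does not apply: no current General Notice is held.
Exception (c) is satisfied on its face — the reference index is 912, meeting the 792 threshold. Turning to paragraph (f): (f) operates against (c): the space is let for business use. So (c) is unavailable.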